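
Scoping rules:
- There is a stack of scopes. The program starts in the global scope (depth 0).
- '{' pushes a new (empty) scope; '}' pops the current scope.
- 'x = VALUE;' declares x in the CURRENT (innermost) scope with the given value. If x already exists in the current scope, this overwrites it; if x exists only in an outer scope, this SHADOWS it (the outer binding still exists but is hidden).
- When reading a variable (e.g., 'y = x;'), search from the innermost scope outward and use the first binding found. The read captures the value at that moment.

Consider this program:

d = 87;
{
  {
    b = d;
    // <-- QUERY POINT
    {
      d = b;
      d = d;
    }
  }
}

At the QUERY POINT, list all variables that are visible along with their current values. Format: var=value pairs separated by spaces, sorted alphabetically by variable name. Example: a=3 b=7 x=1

Answer: b=87 d=87

Derivation:
Step 1: declare d=87 at depth 0
Step 2: enter scope (depth=1)
Step 3: enter scope (depth=2)
Step 4: declare b=(read d)=87 at depth 2
Visible at query point: b=87 d=87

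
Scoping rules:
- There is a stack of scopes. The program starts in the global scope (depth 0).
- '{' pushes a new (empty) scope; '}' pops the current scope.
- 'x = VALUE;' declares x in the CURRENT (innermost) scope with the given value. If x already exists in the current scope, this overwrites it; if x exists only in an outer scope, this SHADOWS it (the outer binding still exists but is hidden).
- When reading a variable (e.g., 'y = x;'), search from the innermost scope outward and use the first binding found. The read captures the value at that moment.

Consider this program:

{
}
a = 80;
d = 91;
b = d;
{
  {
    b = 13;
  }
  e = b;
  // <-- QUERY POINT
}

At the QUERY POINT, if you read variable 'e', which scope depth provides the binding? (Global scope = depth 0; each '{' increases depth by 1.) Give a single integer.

Step 1: enter scope (depth=1)
Step 2: exit scope (depth=0)
Step 3: declare a=80 at depth 0
Step 4: declare d=91 at depth 0
Step 5: declare b=(read d)=91 at depth 0
Step 6: enter scope (depth=1)
Step 7: enter scope (depth=2)
Step 8: declare b=13 at depth 2
Step 9: exit scope (depth=1)
Step 10: declare e=(read b)=91 at depth 1
Visible at query point: a=80 b=91 d=91 e=91

Answer: 1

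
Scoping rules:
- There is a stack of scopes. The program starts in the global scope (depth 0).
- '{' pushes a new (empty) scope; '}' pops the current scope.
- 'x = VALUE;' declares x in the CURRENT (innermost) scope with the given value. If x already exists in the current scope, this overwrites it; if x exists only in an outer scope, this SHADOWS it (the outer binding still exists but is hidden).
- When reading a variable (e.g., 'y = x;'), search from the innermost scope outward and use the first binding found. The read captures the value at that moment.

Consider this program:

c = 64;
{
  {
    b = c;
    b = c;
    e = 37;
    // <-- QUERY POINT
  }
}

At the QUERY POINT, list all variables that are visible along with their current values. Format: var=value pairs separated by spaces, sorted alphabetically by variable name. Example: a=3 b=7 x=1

Answer: b=64 c=64 e=37

Derivation:
Step 1: declare c=64 at depth 0
Step 2: enter scope (depth=1)
Step 3: enter scope (depth=2)
Step 4: declare b=(read c)=64 at depth 2
Step 5: declare b=(read c)=64 at depth 2
Step 6: declare e=37 at depth 2
Visible at query point: b=64 c=64 e=37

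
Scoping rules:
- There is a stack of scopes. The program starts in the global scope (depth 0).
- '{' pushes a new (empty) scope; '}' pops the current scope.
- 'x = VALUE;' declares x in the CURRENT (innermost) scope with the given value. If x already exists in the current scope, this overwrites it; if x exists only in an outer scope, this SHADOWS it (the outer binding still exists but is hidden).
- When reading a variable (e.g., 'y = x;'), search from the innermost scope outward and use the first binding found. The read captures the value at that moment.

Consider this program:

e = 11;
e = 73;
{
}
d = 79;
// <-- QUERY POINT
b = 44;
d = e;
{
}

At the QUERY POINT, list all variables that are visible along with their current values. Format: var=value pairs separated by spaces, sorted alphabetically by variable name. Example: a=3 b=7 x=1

Step 1: declare e=11 at depth 0
Step 2: declare e=73 at depth 0
Step 3: enter scope (depth=1)
Step 4: exit scope (depth=0)
Step 5: declare d=79 at depth 0
Visible at query point: d=79 e=73

Answer: d=79 e=73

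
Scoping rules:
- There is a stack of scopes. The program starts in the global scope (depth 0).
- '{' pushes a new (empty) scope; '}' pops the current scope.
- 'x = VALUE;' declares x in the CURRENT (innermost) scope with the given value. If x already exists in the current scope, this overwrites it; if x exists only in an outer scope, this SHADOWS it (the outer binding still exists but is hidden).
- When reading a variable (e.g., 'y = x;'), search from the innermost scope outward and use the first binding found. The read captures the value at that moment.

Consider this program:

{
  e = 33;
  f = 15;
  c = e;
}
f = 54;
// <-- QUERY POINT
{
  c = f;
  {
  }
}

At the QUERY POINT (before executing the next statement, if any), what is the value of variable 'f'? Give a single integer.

Step 1: enter scope (depth=1)
Step 2: declare e=33 at depth 1
Step 3: declare f=15 at depth 1
Step 4: declare c=(read e)=33 at depth 1
Step 5: exit scope (depth=0)
Step 6: declare f=54 at depth 0
Visible at query point: f=54

Answer: 54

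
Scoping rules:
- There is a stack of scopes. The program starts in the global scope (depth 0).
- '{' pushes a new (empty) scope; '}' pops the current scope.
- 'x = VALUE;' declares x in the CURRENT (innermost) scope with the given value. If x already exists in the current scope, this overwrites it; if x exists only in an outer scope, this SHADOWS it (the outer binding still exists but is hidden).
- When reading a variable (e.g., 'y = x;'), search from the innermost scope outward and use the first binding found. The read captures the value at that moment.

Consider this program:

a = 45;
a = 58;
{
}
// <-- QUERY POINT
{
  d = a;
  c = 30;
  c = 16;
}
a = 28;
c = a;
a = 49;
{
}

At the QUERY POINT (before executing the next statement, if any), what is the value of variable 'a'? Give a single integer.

Answer: 58

Derivation:
Step 1: declare a=45 at depth 0
Step 2: declare a=58 at depth 0
Step 3: enter scope (depth=1)
Step 4: exit scope (depth=0)
Visible at query point: a=58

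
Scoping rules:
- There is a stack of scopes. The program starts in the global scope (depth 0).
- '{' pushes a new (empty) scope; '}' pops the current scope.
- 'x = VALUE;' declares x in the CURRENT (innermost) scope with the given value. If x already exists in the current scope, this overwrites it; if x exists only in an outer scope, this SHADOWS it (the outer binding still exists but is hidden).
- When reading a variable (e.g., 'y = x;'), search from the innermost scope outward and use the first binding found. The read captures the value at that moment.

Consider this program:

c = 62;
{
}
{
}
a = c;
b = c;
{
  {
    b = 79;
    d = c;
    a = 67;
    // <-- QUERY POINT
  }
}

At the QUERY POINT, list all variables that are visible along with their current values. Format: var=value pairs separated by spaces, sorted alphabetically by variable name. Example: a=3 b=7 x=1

Step 1: declare c=62 at depth 0
Step 2: enter scope (depth=1)
Step 3: exit scope (depth=0)
Step 4: enter scope (depth=1)
Step 5: exit scope (depth=0)
Step 6: declare a=(read c)=62 at depth 0
Step 7: declare b=(read c)=62 at depth 0
Step 8: enter scope (depth=1)
Step 9: enter scope (depth=2)
Step 10: declare b=79 at depth 2
Step 11: declare d=(read c)=62 at depth 2
Step 12: declare a=67 at depth 2
Visible at query point: a=67 b=79 c=62 d=62

Answer: a=67 b=79 c=62 d=62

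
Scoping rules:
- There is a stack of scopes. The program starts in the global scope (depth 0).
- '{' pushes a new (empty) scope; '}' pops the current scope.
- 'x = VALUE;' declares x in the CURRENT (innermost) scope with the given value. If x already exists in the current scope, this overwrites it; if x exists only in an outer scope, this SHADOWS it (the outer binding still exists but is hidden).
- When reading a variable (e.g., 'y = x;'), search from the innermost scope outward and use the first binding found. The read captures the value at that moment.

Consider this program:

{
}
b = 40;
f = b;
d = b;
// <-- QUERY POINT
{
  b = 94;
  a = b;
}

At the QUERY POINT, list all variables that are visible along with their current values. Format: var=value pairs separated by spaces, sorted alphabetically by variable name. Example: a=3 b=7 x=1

Step 1: enter scope (depth=1)
Step 2: exit scope (depth=0)
Step 3: declare b=40 at depth 0
Step 4: declare f=(read b)=40 at depth 0
Step 5: declare d=(read b)=40 at depth 0
Visible at query point: b=40 d=40 f=40

Answer: b=40 d=40 f=40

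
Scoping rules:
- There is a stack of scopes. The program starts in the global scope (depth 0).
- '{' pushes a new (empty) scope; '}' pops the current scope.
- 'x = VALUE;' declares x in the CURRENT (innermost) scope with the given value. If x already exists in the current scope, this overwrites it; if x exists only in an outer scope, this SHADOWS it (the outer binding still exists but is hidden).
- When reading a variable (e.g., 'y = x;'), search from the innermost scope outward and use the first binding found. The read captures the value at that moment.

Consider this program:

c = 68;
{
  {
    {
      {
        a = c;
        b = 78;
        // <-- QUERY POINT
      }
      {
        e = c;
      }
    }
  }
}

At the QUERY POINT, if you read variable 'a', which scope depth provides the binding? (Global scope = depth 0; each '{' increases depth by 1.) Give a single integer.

Answer: 4

Derivation:
Step 1: declare c=68 at depth 0
Step 2: enter scope (depth=1)
Step 3: enter scope (depth=2)
Step 4: enter scope (depth=3)
Step 5: enter scope (depth=4)
Step 6: declare a=(read c)=68 at depth 4
Step 7: declare b=78 at depth 4
Visible at query point: a=68 b=78 c=68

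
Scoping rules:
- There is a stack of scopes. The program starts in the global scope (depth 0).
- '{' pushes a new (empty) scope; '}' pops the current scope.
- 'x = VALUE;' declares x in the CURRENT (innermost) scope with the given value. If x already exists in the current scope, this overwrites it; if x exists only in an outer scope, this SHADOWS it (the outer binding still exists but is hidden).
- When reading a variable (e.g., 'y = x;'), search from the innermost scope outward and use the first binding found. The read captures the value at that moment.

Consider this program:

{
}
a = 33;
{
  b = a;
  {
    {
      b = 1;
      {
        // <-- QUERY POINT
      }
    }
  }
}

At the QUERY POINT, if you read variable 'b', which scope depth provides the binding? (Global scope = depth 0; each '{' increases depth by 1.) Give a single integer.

Answer: 3

Derivation:
Step 1: enter scope (depth=1)
Step 2: exit scope (depth=0)
Step 3: declare a=33 at depth 0
Step 4: enter scope (depth=1)
Step 5: declare b=(read a)=33 at depth 1
Step 6: enter scope (depth=2)
Step 7: enter scope (depth=3)
Step 8: declare b=1 at depth 3
Step 9: enter scope (depth=4)
Visible at query point: a=33 b=1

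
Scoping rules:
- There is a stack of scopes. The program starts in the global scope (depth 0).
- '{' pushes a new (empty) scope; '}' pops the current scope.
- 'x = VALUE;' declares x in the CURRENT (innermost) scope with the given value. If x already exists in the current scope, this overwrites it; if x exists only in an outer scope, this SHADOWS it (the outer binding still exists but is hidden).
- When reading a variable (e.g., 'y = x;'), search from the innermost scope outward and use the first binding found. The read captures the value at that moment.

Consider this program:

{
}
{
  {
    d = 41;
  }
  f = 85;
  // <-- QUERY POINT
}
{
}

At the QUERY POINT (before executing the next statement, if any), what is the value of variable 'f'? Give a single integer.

Step 1: enter scope (depth=1)
Step 2: exit scope (depth=0)
Step 3: enter scope (depth=1)
Step 4: enter scope (depth=2)
Step 5: declare d=41 at depth 2
Step 6: exit scope (depth=1)
Step 7: declare f=85 at depth 1
Visible at query point: f=85

Answer: 85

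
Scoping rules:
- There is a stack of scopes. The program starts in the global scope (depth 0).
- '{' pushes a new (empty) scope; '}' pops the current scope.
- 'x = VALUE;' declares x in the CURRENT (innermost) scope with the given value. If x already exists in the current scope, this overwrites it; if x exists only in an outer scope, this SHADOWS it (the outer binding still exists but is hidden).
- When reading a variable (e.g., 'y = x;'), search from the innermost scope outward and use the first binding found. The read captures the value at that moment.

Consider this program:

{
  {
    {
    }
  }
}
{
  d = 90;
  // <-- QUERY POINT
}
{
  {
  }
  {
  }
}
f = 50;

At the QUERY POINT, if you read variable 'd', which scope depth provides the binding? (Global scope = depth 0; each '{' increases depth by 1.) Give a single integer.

Step 1: enter scope (depth=1)
Step 2: enter scope (depth=2)
Step 3: enter scope (depth=3)
Step 4: exit scope (depth=2)
Step 5: exit scope (depth=1)
Step 6: exit scope (depth=0)
Step 7: enter scope (depth=1)
Step 8: declare d=90 at depth 1
Visible at query point: d=90

Answer: 1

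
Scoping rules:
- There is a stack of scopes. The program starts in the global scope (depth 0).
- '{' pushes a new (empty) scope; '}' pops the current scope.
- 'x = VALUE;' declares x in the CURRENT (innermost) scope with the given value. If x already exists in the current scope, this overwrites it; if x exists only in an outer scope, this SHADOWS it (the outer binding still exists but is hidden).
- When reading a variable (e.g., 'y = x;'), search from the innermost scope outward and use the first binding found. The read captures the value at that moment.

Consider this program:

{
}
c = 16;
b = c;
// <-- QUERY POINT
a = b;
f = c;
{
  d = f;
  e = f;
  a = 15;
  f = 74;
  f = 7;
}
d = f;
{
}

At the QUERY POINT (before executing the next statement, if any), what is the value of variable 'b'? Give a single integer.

Answer: 16

Derivation:
Step 1: enter scope (depth=1)
Step 2: exit scope (depth=0)
Step 3: declare c=16 at depth 0
Step 4: declare b=(read c)=16 at depth 0
Visible at query point: b=16 c=16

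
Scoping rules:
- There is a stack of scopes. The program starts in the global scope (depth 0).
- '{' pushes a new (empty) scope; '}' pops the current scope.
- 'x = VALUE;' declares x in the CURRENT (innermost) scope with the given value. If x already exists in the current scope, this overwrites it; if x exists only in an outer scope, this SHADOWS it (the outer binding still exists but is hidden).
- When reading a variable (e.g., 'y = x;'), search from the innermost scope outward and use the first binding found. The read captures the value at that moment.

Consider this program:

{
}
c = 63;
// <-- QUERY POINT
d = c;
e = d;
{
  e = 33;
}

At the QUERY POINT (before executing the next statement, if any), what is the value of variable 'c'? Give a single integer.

Answer: 63

Derivation:
Step 1: enter scope (depth=1)
Step 2: exit scope (depth=0)
Step 3: declare c=63 at depth 0
Visible at query point: c=63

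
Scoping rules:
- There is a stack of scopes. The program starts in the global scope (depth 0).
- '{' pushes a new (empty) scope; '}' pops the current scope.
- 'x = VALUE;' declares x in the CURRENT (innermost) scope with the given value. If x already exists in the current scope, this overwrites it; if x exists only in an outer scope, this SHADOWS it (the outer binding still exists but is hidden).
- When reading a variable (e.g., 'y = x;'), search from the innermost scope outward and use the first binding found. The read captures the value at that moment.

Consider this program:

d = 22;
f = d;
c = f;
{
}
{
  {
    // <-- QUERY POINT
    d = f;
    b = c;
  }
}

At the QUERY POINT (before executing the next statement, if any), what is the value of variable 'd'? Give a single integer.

Answer: 22

Derivation:
Step 1: declare d=22 at depth 0
Step 2: declare f=(read d)=22 at depth 0
Step 3: declare c=(read f)=22 at depth 0
Step 4: enter scope (depth=1)
Step 5: exit scope (depth=0)
Step 6: enter scope (depth=1)
Step 7: enter scope (depth=2)
Visible at query point: c=22 d=22 f=22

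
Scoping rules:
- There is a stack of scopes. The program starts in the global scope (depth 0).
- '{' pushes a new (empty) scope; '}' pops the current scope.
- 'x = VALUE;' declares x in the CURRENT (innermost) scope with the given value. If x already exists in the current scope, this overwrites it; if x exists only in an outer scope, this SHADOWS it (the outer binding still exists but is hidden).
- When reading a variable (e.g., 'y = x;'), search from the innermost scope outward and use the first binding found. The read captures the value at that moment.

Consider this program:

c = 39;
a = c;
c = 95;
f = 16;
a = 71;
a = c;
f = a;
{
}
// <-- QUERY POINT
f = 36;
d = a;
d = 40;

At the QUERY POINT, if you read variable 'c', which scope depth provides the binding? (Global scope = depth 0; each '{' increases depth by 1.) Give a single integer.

Answer: 0

Derivation:
Step 1: declare c=39 at depth 0
Step 2: declare a=(read c)=39 at depth 0
Step 3: declare c=95 at depth 0
Step 4: declare f=16 at depth 0
Step 5: declare a=71 at depth 0
Step 6: declare a=(read c)=95 at depth 0
Step 7: declare f=(read a)=95 at depth 0
Step 8: enter scope (depth=1)
Step 9: exit scope (depth=0)
Visible at query point: a=95 c=95 f=95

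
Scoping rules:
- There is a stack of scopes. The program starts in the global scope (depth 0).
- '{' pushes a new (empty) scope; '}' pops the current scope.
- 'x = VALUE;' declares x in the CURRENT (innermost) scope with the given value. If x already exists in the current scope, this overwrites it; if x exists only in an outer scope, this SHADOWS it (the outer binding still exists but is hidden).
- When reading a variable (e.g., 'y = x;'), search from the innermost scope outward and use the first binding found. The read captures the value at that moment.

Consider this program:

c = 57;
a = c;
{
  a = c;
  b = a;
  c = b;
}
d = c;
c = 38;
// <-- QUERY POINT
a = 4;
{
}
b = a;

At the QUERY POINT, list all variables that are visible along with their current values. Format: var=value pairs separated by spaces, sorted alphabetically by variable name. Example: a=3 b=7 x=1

Step 1: declare c=57 at depth 0
Step 2: declare a=(read c)=57 at depth 0
Step 3: enter scope (depth=1)
Step 4: declare a=(read c)=57 at depth 1
Step 5: declare b=(read a)=57 at depth 1
Step 6: declare c=(read b)=57 at depth 1
Step 7: exit scope (depth=0)
Step 8: declare d=(read c)=57 at depth 0
Step 9: declare c=38 at depth 0
Visible at query point: a=57 c=38 d=57

Answer: a=57 c=38 d=57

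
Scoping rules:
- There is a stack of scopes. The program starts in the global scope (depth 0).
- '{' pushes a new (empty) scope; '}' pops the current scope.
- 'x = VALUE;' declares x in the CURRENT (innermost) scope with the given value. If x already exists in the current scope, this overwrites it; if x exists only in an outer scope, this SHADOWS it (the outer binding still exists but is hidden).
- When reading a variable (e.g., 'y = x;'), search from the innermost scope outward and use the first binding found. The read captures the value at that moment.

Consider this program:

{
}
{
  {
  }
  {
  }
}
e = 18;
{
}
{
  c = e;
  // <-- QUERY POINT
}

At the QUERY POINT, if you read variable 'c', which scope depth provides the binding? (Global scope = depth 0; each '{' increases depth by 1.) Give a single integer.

Step 1: enter scope (depth=1)
Step 2: exit scope (depth=0)
Step 3: enter scope (depth=1)
Step 4: enter scope (depth=2)
Step 5: exit scope (depth=1)
Step 6: enter scope (depth=2)
Step 7: exit scope (depth=1)
Step 8: exit scope (depth=0)
Step 9: declare e=18 at depth 0
Step 10: enter scope (depth=1)
Step 11: exit scope (depth=0)
Step 12: enter scope (depth=1)
Step 13: declare c=(read e)=18 at depth 1
Visible at query point: c=18 e=18

Answer: 1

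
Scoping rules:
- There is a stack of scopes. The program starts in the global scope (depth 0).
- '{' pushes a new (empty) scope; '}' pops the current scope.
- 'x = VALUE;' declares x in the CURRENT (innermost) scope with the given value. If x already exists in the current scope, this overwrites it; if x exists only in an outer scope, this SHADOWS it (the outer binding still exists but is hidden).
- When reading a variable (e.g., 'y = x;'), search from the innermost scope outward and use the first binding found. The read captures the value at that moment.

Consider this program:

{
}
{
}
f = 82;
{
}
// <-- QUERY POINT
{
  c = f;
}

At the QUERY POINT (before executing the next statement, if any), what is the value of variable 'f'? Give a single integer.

Step 1: enter scope (depth=1)
Step 2: exit scope (depth=0)
Step 3: enter scope (depth=1)
Step 4: exit scope (depth=0)
Step 5: declare f=82 at depth 0
Step 6: enter scope (depth=1)
Step 7: exit scope (depth=0)
Visible at query point: f=82

Answer: 82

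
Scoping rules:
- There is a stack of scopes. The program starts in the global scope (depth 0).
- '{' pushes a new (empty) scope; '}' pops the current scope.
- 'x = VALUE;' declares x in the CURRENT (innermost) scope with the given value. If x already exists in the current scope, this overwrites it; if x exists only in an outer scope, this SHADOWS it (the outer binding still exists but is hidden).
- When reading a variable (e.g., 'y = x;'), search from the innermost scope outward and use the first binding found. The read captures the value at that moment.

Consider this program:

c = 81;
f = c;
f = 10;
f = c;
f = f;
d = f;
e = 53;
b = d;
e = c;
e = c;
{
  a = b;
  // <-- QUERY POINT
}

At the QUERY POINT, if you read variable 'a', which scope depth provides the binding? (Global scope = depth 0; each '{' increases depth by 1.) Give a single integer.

Answer: 1

Derivation:
Step 1: declare c=81 at depth 0
Step 2: declare f=(read c)=81 at depth 0
Step 3: declare f=10 at depth 0
Step 4: declare f=(read c)=81 at depth 0
Step 5: declare f=(read f)=81 at depth 0
Step 6: declare d=(read f)=81 at depth 0
Step 7: declare e=53 at depth 0
Step 8: declare b=(read d)=81 at depth 0
Step 9: declare e=(read c)=81 at depth 0
Step 10: declare e=(read c)=81 at depth 0
Step 11: enter scope (depth=1)
Step 12: declare a=(read b)=81 at depth 1
Visible at query point: a=81 b=81 c=81 d=81 e=81 f=81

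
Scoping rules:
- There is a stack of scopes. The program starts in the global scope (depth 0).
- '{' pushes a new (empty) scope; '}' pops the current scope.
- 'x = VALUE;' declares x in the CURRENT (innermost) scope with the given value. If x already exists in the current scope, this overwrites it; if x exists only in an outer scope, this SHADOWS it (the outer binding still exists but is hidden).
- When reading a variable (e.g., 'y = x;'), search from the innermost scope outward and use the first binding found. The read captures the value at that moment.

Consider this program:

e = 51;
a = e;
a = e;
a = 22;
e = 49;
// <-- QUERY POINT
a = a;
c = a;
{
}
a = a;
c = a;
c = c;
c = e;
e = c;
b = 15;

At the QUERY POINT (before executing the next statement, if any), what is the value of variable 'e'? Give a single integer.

Step 1: declare e=51 at depth 0
Step 2: declare a=(read e)=51 at depth 0
Step 3: declare a=(read e)=51 at depth 0
Step 4: declare a=22 at depth 0
Step 5: declare e=49 at depth 0
Visible at query point: a=22 e=49

Answer: 49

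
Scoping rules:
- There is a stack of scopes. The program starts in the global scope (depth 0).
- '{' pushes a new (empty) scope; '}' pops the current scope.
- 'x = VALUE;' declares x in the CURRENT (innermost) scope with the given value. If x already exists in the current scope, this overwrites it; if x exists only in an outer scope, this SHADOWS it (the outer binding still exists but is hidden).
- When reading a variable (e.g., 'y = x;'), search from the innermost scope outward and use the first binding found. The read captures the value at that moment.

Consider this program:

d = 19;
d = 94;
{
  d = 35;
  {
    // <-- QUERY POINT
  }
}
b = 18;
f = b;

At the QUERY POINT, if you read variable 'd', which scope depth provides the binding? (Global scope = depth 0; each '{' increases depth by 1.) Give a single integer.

Answer: 1

Derivation:
Step 1: declare d=19 at depth 0
Step 2: declare d=94 at depth 0
Step 3: enter scope (depth=1)
Step 4: declare d=35 at depth 1
Step 5: enter scope (depth=2)
Visible at query point: d=35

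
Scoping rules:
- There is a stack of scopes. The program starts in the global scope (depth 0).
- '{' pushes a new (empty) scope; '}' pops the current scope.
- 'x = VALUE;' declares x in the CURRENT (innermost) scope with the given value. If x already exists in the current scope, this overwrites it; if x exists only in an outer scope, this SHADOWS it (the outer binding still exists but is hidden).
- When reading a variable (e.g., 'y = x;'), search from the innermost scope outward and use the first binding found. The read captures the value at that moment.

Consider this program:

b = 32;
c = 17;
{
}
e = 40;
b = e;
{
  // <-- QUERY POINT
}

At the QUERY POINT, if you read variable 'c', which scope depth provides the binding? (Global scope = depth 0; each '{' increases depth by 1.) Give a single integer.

Step 1: declare b=32 at depth 0
Step 2: declare c=17 at depth 0
Step 3: enter scope (depth=1)
Step 4: exit scope (depth=0)
Step 5: declare e=40 at depth 0
Step 6: declare b=(read e)=40 at depth 0
Step 7: enter scope (depth=1)
Visible at query point: b=40 c=17 e=40

Answer: 0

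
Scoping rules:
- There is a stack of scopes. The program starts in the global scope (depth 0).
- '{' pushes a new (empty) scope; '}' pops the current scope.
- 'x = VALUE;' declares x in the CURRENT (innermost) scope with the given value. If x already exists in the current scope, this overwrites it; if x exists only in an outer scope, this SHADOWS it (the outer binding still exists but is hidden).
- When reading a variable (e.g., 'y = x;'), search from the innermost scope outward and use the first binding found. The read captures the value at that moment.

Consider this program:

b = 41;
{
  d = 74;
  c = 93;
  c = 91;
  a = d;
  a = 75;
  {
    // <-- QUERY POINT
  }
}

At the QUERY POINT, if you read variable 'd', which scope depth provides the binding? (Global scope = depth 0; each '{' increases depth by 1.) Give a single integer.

Answer: 1

Derivation:
Step 1: declare b=41 at depth 0
Step 2: enter scope (depth=1)
Step 3: declare d=74 at depth 1
Step 4: declare c=93 at depth 1
Step 5: declare c=91 at depth 1
Step 6: declare a=(read d)=74 at depth 1
Step 7: declare a=75 at depth 1
Step 8: enter scope (depth=2)
Visible at query point: a=75 b=41 c=91 d=74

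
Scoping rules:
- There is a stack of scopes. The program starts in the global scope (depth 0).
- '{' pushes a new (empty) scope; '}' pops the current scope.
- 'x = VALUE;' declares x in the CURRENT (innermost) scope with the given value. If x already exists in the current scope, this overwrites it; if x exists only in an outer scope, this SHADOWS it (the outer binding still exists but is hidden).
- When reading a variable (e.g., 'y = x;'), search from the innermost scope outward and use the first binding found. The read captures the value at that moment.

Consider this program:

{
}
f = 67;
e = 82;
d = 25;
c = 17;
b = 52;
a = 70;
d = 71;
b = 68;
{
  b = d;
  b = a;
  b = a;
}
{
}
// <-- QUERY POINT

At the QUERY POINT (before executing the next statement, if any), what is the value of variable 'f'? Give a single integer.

Answer: 67

Derivation:
Step 1: enter scope (depth=1)
Step 2: exit scope (depth=0)
Step 3: declare f=67 at depth 0
Step 4: declare e=82 at depth 0
Step 5: declare d=25 at depth 0
Step 6: declare c=17 at depth 0
Step 7: declare b=52 at depth 0
Step 8: declare a=70 at depth 0
Step 9: declare d=71 at depth 0
Step 10: declare b=68 at depth 0
Step 11: enter scope (depth=1)
Step 12: declare b=(read d)=71 at depth 1
Step 13: declare b=(read a)=70 at depth 1
Step 14: declare b=(read a)=70 at depth 1
Step 15: exit scope (depth=0)
Step 16: enter scope (depth=1)
Step 17: exit scope (depth=0)
Visible at query point: a=70 b=68 c=17 d=71 e=82 f=67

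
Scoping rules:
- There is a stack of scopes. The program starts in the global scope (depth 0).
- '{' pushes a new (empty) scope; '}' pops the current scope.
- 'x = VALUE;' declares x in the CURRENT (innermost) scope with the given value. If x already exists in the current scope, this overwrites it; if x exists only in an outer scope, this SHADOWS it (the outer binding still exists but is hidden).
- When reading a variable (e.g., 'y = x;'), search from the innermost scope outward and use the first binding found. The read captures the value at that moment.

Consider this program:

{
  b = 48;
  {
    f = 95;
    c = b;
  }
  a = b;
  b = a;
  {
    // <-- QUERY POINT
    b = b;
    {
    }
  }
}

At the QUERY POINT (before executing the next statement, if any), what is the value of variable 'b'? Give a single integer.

Answer: 48

Derivation:
Step 1: enter scope (depth=1)
Step 2: declare b=48 at depth 1
Step 3: enter scope (depth=2)
Step 4: declare f=95 at depth 2
Step 5: declare c=(read b)=48 at depth 2
Step 6: exit scope (depth=1)
Step 7: declare a=(read b)=48 at depth 1
Step 8: declare b=(read a)=48 at depth 1
Step 9: enter scope (depth=2)
Visible at query point: a=48 b=48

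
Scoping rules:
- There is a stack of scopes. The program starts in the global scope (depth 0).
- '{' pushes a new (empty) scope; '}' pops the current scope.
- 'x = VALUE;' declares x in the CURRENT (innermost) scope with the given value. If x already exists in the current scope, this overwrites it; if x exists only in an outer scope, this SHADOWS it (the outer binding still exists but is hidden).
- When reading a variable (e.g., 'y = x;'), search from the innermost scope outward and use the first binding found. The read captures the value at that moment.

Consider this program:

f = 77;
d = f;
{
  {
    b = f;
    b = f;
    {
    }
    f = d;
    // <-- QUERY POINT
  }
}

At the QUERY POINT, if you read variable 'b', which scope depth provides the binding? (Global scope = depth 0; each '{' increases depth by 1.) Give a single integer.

Step 1: declare f=77 at depth 0
Step 2: declare d=(read f)=77 at depth 0
Step 3: enter scope (depth=1)
Step 4: enter scope (depth=2)
Step 5: declare b=(read f)=77 at depth 2
Step 6: declare b=(read f)=77 at depth 2
Step 7: enter scope (depth=3)
Step 8: exit scope (depth=2)
Step 9: declare f=(read d)=77 at depth 2
Visible at query point: b=77 d=77 f=77

Answer: 2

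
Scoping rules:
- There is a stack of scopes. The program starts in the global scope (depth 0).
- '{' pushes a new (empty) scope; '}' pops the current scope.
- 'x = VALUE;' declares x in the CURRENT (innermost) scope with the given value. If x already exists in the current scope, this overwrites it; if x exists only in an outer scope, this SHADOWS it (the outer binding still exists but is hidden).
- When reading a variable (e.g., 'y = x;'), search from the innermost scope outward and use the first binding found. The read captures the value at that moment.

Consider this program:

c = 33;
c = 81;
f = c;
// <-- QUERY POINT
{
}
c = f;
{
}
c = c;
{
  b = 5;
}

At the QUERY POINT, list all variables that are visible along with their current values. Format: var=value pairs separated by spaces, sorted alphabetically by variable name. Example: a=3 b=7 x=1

Answer: c=81 f=81

Derivation:
Step 1: declare c=33 at depth 0
Step 2: declare c=81 at depth 0
Step 3: declare f=(read c)=81 at depth 0
Visible at query point: c=81 f=81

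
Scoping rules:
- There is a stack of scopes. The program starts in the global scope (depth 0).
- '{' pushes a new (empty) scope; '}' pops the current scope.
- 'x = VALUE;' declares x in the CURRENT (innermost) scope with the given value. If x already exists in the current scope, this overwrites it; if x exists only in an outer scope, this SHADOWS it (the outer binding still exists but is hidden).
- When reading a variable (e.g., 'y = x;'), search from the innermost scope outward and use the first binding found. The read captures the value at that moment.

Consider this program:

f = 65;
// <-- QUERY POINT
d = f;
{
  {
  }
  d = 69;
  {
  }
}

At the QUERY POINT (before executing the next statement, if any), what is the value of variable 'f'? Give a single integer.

Step 1: declare f=65 at depth 0
Visible at query point: f=65

Answer: 65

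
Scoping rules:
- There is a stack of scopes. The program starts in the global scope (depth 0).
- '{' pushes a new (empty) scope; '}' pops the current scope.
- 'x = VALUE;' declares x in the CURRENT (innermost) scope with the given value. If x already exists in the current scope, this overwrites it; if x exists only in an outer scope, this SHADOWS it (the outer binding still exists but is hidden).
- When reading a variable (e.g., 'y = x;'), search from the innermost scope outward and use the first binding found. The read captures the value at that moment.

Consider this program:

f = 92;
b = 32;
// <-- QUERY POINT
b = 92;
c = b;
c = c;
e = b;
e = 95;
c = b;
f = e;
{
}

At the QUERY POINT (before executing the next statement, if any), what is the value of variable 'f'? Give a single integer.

Step 1: declare f=92 at depth 0
Step 2: declare b=32 at depth 0
Visible at query point: b=32 f=92

Answer: 92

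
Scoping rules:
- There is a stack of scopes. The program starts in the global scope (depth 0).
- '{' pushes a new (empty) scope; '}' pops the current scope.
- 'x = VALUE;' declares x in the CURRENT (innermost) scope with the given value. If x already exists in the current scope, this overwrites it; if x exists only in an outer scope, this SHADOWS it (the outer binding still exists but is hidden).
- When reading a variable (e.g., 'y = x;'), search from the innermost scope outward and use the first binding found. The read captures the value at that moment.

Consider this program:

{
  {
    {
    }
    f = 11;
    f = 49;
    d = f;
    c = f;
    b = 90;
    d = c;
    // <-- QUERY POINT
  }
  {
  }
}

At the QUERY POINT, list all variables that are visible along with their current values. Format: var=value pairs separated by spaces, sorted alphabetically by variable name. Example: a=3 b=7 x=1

Step 1: enter scope (depth=1)
Step 2: enter scope (depth=2)
Step 3: enter scope (depth=3)
Step 4: exit scope (depth=2)
Step 5: declare f=11 at depth 2
Step 6: declare f=49 at depth 2
Step 7: declare d=(read f)=49 at depth 2
Step 8: declare c=(read f)=49 at depth 2
Step 9: declare b=90 at depth 2
Step 10: declare d=(read c)=49 at depth 2
Visible at query point: b=90 c=49 d=49 f=49

Answer: b=90 c=49 d=49 f=49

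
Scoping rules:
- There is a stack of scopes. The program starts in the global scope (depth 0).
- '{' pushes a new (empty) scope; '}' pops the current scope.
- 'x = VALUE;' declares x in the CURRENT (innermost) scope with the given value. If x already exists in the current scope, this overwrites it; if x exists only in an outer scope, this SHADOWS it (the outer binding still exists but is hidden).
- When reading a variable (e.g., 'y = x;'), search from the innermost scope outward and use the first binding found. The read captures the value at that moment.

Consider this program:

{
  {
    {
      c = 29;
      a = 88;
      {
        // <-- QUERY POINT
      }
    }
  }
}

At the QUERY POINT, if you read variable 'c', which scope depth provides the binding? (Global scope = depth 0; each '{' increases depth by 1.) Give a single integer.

Answer: 3

Derivation:
Step 1: enter scope (depth=1)
Step 2: enter scope (depth=2)
Step 3: enter scope (depth=3)
Step 4: declare c=29 at depth 3
Step 5: declare a=88 at depth 3
Step 6: enter scope (depth=4)
Visible at query point: a=88 c=29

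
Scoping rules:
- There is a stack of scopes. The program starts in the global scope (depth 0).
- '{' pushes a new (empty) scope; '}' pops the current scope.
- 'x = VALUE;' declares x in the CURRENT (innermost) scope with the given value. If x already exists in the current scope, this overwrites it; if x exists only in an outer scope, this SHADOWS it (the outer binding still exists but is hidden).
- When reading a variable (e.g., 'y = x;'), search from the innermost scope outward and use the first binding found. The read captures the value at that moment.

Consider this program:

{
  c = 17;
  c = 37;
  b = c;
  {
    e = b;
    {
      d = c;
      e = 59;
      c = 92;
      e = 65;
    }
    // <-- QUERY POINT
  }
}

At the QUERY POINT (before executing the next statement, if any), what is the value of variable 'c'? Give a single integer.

Answer: 37

Derivation:
Step 1: enter scope (depth=1)
Step 2: declare c=17 at depth 1
Step 3: declare c=37 at depth 1
Step 4: declare b=(read c)=37 at depth 1
Step 5: enter scope (depth=2)
Step 6: declare e=(read b)=37 at depth 2
Step 7: enter scope (depth=3)
Step 8: declare d=(read c)=37 at depth 3
Step 9: declare e=59 at depth 3
Step 10: declare c=92 at depth 3
Step 11: declare e=65 at depth 3
Step 12: exit scope (depth=2)
Visible at query point: b=37 c=37 e=37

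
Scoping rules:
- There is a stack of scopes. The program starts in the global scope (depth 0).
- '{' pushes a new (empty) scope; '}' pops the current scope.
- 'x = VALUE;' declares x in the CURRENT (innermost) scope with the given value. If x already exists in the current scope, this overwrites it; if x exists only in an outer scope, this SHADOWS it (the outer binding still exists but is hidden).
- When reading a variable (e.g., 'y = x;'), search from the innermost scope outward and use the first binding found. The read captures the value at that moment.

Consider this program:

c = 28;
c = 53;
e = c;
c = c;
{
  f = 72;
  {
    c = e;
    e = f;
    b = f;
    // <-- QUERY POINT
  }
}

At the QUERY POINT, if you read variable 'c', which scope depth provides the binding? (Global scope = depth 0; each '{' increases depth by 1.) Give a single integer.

Answer: 2

Derivation:
Step 1: declare c=28 at depth 0
Step 2: declare c=53 at depth 0
Step 3: declare e=(read c)=53 at depth 0
Step 4: declare c=(read c)=53 at depth 0
Step 5: enter scope (depth=1)
Step 6: declare f=72 at depth 1
Step 7: enter scope (depth=2)
Step 8: declare c=(read e)=53 at depth 2
Step 9: declare e=(read f)=72 at depth 2
Step 10: declare b=(read f)=72 at depth 2
Visible at query point: b=72 c=53 e=72 f=72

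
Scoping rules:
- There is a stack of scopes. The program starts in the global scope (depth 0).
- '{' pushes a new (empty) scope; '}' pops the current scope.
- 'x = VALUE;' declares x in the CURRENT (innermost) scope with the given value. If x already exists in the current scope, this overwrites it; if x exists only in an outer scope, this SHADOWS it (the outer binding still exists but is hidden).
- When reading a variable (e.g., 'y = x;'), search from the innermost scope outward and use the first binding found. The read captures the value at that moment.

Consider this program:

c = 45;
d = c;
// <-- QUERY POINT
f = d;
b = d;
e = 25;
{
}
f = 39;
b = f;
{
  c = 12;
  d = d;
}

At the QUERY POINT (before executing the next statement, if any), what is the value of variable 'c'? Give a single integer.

Step 1: declare c=45 at depth 0
Step 2: declare d=(read c)=45 at depth 0
Visible at query point: c=45 d=45

Answer: 45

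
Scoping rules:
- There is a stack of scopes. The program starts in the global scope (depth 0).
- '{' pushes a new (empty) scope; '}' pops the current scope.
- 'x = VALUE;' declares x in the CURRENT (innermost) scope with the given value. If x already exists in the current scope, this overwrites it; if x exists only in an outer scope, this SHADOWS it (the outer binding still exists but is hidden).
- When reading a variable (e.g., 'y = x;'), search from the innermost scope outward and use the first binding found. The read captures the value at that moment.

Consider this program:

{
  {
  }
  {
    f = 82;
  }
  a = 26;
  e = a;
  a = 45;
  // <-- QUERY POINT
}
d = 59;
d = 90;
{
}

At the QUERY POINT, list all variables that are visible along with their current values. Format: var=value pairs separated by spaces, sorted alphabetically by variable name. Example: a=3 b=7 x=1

Answer: a=45 e=26

Derivation:
Step 1: enter scope (depth=1)
Step 2: enter scope (depth=2)
Step 3: exit scope (depth=1)
Step 4: enter scope (depth=2)
Step 5: declare f=82 at depth 2
Step 6: exit scope (depth=1)
Step 7: declare a=26 at depth 1
Step 8: declare e=(read a)=26 at depth 1
Step 9: declare a=45 at depth 1
Visible at query point: a=45 e=26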